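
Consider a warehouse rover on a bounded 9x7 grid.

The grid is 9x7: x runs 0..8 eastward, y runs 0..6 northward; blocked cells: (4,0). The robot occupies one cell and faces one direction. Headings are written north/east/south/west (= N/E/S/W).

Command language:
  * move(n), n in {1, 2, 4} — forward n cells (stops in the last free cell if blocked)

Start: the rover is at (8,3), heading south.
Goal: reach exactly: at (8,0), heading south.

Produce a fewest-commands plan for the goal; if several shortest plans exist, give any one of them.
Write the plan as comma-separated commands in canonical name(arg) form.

initial: at (8,3), heading south
t=1 move(4) ⇒ at (8,0), heading south
minimal: 1 command(s), checked below 1.

move(4)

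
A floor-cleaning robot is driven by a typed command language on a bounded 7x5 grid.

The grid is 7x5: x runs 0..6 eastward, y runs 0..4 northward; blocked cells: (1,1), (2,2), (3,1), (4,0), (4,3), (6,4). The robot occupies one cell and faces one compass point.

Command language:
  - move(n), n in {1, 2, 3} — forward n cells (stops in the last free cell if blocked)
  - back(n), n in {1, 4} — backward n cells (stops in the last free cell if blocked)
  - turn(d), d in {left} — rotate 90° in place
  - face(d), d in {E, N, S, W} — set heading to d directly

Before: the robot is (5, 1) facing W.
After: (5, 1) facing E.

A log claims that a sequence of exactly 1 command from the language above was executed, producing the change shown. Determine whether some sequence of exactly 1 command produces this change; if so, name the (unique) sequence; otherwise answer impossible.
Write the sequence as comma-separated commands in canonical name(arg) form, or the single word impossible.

face(E)

key: parked at (5,1) the whole time — nothing moves the robot
t0: (5, 1) facing W
t=1 face(E) ⇒ (5, 1) facing E
no rival 1-sequence matches.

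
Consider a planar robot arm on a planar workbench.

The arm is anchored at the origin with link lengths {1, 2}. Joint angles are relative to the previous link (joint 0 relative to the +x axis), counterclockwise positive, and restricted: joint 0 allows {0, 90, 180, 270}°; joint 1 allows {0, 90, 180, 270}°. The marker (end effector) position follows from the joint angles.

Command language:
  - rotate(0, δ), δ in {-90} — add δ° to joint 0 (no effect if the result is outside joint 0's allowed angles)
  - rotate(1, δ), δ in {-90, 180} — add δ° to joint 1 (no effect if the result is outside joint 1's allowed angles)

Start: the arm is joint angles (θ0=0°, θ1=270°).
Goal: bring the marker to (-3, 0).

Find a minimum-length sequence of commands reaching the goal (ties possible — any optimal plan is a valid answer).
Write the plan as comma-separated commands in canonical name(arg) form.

rotate(1, -90), rotate(0, -90), rotate(0, -90), rotate(1, 180)

begin: joint angles (θ0=0°, θ1=270°)
step 1 (rotate(1, -90)): joint angles (θ0=0°, θ1=180°)
step 2 (rotate(0, -90)): joint angles (θ0=270°, θ1=180°)
step 3 (rotate(0, -90)): joint angles (θ0=180°, θ1=180°)
step 4 (rotate(1, 180)): joint angles (θ0=180°, θ1=0°)
minimal: 4 command(s), checked below 4.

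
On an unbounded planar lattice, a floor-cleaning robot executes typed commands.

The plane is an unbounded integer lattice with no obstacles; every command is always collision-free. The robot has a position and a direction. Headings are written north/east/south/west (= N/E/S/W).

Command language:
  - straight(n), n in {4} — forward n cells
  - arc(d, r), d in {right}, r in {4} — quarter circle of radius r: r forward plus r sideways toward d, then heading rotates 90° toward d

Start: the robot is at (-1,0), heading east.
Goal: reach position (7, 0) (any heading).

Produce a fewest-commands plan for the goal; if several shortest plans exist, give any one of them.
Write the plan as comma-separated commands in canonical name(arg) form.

t0: at (-1,0), heading east
t=1 straight(4) ⇒ at (3,0), heading east
t=2 straight(4) ⇒ at (7,0), heading east
minimal: 2 command(s), checked below 2.

straight(4), straight(4)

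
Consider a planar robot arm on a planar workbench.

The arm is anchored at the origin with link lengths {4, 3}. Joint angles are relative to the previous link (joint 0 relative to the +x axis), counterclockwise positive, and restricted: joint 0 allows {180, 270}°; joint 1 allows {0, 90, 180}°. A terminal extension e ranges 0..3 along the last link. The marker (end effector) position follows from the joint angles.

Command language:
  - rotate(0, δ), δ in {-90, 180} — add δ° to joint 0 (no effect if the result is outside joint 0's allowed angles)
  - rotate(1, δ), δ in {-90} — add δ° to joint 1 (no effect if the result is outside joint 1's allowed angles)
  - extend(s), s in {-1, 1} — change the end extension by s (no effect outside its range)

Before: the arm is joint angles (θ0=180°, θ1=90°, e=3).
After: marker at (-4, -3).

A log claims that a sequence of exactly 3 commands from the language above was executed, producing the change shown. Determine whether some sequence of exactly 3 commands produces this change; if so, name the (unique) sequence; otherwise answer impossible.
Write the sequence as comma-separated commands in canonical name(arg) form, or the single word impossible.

extend(-1), extend(-1), extend(-1)

start: joint angles (θ0=180°, θ1=90°, e=3)
1. extend(-1) → joint angles (θ0=180°, θ1=90°, e=2)
2. extend(-1) → joint angles (θ0=180°, θ1=90°, e=1)
3. extend(-1) → joint angles (θ0=180°, θ1=90°, e=0)
all 125 alternatives checked — unique.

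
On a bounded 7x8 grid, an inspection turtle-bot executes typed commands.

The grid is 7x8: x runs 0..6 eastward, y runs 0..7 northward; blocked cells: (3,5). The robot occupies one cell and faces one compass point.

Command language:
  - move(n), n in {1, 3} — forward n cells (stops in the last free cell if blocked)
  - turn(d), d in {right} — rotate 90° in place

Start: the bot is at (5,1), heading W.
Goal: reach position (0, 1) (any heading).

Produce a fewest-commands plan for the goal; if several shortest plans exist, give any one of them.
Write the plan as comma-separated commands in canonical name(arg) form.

move(3), move(3)

start: at (5,1), heading W
t=1 move(3) ⇒ at (2,1), heading W
t=2 move(3) ⇒ at (0,1), heading W
nothing shorter than 2 reaches the goal.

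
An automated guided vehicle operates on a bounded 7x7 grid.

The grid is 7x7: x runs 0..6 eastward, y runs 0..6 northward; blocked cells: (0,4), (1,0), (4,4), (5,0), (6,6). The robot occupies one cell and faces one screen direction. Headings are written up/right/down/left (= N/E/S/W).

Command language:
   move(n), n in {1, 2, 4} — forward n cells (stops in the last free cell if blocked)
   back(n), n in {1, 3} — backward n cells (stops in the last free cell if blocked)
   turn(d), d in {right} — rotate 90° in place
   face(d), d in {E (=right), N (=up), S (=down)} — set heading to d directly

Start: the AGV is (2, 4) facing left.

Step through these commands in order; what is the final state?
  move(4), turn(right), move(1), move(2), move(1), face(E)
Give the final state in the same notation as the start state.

t0: (2, 4) facing left
1. move(4) → (1, 4) facing left
2. turn(right) → (1, 4) facing up
3. move(1) → (1, 5) facing up
4. move(2) → (1, 6) facing up
5. move(1) → (1, 6) facing up
6. face(E) → (1, 6) facing right

(1, 6) facing right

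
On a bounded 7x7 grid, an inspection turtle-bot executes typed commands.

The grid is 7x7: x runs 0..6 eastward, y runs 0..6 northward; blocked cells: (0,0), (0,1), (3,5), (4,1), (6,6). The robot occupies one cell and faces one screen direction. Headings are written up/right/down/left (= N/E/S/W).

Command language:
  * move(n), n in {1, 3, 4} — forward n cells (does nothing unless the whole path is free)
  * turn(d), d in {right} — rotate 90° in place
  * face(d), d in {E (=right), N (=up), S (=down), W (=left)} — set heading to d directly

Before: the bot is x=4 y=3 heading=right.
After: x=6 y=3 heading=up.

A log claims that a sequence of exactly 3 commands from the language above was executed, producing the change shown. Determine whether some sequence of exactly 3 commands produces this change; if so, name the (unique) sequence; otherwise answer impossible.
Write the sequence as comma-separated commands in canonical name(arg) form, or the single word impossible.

move(1), move(1), face(N)

key: position moved to (6,3) AND the heading swung to N — translation plus rotation needed
t0: x=4 y=3 heading=right
t=1 move(1) ⇒ x=5 y=3 heading=right
t=2 move(1) ⇒ x=6 y=3 heading=right
t=3 face(N) ⇒ x=6 y=3 heading=up
no other 3-command option fits: unique.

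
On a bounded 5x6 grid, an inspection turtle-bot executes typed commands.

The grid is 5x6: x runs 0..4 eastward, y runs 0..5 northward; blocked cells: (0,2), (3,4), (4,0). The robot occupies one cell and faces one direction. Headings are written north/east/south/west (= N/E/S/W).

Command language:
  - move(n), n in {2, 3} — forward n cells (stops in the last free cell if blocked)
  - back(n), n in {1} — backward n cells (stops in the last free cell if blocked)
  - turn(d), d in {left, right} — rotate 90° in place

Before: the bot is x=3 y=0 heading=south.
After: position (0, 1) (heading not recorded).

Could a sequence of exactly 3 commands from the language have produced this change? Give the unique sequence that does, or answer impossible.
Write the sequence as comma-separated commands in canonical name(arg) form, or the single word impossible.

key: order matters: swapping back(1) and move(3) lands elsewhere
from: x=3 y=0 heading=south
1. back(1) → x=3 y=1 heading=south
2. turn(right) → x=3 y=1 heading=west
3. move(3) → x=0 y=1 heading=west
all 125 alternatives checked — unique.

back(1), turn(right), move(3)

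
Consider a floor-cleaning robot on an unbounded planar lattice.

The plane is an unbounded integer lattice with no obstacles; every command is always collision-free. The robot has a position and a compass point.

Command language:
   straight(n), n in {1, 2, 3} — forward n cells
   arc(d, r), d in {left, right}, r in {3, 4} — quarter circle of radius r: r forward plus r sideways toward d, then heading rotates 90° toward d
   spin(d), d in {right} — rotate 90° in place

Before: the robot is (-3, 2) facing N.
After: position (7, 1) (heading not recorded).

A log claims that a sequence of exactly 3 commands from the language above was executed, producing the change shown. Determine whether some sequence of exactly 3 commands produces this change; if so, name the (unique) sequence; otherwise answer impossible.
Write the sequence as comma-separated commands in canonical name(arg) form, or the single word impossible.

key: order matters: swapping arc(right, 3) and arc(right, 4) lands elsewhere
from: (-3, 2) facing N
t=1 arc(right, 3) ⇒ (0, 5) facing E
t=2 straight(3) ⇒ (3, 5) facing E
t=3 arc(right, 4) ⇒ (7, 1) facing S
no other 3-command option fits: unique.

arc(right, 3), straight(3), arc(right, 4)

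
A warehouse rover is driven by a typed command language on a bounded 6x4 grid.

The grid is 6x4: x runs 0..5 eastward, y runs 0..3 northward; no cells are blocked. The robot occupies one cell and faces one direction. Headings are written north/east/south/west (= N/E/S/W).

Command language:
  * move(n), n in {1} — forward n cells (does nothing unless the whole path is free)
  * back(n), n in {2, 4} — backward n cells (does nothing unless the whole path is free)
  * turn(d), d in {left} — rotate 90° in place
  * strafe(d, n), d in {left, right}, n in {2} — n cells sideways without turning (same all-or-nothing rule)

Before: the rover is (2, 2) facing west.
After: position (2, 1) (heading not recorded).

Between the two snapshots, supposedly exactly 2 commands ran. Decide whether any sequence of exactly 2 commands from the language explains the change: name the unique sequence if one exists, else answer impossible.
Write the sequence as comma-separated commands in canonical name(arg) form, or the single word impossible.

turn(left), move(1)

key: running move(1) before turn(left) would end elsewhere — order is forced
begin: (2, 2) facing west
t=1 turn(left) ⇒ (2, 2) facing south
t=2 move(1) ⇒ (2, 1) facing south
no other 2-command option fits: unique.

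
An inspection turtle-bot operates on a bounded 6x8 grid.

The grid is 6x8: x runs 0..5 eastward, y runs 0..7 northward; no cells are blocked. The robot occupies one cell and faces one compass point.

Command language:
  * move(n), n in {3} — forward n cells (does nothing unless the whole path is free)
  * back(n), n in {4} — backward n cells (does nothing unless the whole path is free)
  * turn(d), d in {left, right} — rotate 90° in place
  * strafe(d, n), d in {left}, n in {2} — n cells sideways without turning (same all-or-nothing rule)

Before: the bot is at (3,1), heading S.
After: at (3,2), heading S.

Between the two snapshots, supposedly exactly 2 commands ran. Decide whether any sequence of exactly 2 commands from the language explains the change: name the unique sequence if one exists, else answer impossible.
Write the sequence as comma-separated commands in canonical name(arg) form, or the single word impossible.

back(4), move(3)

key: heading stays S — no command in the sequence turns
start: at (3,1), heading S
[1] after back(4): at (3,5), heading S
[2] after move(3): at (3,2), heading S
all 25 alternatives checked — unique.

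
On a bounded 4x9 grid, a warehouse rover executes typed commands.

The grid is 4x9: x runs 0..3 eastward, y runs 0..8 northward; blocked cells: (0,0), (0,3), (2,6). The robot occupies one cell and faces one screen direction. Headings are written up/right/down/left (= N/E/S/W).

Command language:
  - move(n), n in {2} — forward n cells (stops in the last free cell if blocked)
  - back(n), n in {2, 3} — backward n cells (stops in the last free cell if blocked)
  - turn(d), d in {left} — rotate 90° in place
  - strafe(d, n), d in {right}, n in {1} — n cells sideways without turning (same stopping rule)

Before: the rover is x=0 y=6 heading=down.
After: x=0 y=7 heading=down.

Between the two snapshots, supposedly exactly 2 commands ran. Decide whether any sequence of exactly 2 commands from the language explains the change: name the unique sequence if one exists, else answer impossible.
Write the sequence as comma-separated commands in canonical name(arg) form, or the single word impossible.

key: still facing S at the end — nothing in the sequence rotates
t0: x=0 y=6 heading=down
[1] after move(2): x=0 y=4 heading=down
[2] after back(3): x=0 y=7 heading=down
no rival 2-sequence matches.

move(2), back(3)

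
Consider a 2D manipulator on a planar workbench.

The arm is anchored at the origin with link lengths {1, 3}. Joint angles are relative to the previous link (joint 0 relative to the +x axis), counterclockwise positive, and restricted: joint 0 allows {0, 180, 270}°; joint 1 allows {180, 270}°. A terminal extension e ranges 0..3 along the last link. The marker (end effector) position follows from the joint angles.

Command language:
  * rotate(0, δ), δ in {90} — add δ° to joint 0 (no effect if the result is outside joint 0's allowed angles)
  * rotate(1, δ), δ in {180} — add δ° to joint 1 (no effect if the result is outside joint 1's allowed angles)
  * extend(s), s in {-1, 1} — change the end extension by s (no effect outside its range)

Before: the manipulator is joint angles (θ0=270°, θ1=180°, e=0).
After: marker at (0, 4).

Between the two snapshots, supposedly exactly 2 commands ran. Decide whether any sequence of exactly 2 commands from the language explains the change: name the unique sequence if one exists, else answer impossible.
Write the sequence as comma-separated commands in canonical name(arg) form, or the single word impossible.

t0: joint angles (θ0=270°, θ1=180°, e=0)
step 1 (extend(1)): joint angles (θ0=270°, θ1=180°, e=1)
step 2 (extend(1)): joint angles (θ0=270°, θ1=180°, e=2)
all 16 alternatives checked — unique.

extend(1), extend(1)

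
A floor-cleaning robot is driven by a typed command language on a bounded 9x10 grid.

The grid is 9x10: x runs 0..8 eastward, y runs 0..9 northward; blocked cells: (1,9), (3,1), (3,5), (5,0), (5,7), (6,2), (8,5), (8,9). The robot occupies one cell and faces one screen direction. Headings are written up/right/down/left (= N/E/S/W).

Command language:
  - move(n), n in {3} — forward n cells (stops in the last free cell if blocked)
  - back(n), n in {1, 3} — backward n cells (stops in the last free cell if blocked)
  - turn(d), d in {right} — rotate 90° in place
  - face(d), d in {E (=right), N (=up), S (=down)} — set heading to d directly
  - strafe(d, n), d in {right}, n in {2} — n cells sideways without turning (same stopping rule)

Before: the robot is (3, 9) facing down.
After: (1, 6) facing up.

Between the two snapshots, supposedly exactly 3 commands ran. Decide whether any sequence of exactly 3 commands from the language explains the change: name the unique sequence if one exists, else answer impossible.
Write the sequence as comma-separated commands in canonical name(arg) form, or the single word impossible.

move(3), strafe(right, 2), face(N)

key: cell and facing (now N) both changed — the 3 commands mix motion and turning
start: (3, 9) facing down
[1] after move(3): (3, 6) facing down
[2] after strafe(right, 2): (1, 6) facing down
[3] after face(N): (1, 6) facing up
no other 3-command option fits: unique.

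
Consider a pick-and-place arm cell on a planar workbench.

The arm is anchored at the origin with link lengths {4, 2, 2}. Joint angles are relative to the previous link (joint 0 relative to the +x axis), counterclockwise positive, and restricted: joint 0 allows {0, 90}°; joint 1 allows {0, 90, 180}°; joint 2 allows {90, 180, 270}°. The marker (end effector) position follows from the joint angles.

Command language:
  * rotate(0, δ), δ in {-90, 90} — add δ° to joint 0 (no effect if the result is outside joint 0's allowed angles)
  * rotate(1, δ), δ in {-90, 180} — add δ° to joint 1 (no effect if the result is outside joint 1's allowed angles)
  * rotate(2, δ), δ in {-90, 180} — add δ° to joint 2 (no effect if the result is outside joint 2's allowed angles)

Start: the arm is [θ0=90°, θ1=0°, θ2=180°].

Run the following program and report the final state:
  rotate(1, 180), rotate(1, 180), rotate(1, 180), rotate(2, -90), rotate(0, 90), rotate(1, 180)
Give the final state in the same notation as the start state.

[θ0=90°, θ1=0°, θ2=90°]

from: [θ0=90°, θ1=0°, θ2=180°]
1. rotate(1, 180) → [θ0=90°, θ1=180°, θ2=180°]
2. rotate(1, 180) → [θ0=90°, θ1=0°, θ2=180°]
3. rotate(1, 180) → [θ0=90°, θ1=180°, θ2=180°]
4. rotate(2, -90) → [θ0=90°, θ1=180°, θ2=90°]
5. rotate(0, 90) → [θ0=90°, θ1=180°, θ2=90°]
6. rotate(1, 180) → [θ0=90°, θ1=0°, θ2=90°]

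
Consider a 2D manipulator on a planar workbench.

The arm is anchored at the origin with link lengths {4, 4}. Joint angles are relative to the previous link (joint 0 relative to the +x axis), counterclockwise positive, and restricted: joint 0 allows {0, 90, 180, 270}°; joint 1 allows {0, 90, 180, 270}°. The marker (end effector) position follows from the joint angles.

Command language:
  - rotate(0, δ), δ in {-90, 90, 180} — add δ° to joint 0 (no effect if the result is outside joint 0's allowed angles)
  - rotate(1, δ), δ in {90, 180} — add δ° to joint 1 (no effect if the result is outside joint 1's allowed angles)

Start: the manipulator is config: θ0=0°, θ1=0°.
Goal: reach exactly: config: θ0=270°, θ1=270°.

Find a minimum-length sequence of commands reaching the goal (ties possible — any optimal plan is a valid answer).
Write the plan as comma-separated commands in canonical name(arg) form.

rotate(0, -90), rotate(1, 180), rotate(1, 90)

initial: config: θ0=0°, θ1=0°
t=1 rotate(0, -90) ⇒ config: θ0=270°, θ1=0°
t=2 rotate(1, 180) ⇒ config: θ0=270°, θ1=180°
t=3 rotate(1, 90) ⇒ config: θ0=270°, θ1=270°
shorter routes all fall short; 3 is best.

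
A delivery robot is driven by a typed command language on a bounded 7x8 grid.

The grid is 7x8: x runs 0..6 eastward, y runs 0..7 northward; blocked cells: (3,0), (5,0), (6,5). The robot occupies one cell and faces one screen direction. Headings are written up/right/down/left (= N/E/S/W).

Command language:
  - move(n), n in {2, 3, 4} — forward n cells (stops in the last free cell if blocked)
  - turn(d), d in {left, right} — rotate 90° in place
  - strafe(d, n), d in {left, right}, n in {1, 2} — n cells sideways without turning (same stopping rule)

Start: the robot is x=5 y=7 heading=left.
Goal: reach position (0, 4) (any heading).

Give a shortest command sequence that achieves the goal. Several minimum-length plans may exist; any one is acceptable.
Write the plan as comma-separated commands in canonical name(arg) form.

strafe(left, 1), move(2), move(4), strafe(left, 2)

t0: x=5 y=7 heading=left
step 1 (strafe(left, 1)): x=5 y=6 heading=left
step 2 (move(2)): x=3 y=6 heading=left
step 3 (move(4)): x=0 y=6 heading=left
step 4 (strafe(left, 2)): x=0 y=4 heading=left
minimal: 4 command(s), checked below 4.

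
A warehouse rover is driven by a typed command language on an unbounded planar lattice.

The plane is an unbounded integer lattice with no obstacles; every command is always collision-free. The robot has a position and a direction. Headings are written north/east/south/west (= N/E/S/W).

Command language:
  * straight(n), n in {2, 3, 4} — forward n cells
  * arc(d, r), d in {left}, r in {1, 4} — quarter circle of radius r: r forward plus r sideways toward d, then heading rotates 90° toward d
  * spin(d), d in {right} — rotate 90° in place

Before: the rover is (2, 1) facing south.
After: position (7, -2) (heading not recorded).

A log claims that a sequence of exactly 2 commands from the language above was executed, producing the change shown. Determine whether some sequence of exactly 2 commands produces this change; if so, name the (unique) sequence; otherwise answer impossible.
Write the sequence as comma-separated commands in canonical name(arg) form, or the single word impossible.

key: running arc(left, 1) before arc(left, 4) would end elsewhere — order is forced
initial: (2, 1) facing south
1. arc(left, 4) → (6, -3) facing east
2. arc(left, 1) → (7, -2) facing north
all 36 alternatives checked — unique.

arc(left, 4), arc(left, 1)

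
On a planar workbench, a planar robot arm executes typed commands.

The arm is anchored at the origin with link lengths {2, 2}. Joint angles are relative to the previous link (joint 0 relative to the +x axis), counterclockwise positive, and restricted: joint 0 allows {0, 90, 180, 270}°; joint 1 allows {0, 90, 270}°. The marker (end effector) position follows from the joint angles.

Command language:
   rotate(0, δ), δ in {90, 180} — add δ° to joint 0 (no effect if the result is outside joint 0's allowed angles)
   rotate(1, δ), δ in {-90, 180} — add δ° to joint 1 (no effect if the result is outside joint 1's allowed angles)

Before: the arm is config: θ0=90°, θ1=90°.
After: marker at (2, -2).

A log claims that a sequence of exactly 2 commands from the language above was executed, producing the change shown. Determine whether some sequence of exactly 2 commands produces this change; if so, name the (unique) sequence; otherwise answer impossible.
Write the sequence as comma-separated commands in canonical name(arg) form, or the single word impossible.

rotate(0, 90), rotate(0, 90)

begin: config: θ0=90°, θ1=90°
step 1 (rotate(0, 90)): config: θ0=180°, θ1=90°
step 2 (rotate(0, 90)): config: θ0=270°, θ1=90°
uniquely the one of 16 2-step routes that fits.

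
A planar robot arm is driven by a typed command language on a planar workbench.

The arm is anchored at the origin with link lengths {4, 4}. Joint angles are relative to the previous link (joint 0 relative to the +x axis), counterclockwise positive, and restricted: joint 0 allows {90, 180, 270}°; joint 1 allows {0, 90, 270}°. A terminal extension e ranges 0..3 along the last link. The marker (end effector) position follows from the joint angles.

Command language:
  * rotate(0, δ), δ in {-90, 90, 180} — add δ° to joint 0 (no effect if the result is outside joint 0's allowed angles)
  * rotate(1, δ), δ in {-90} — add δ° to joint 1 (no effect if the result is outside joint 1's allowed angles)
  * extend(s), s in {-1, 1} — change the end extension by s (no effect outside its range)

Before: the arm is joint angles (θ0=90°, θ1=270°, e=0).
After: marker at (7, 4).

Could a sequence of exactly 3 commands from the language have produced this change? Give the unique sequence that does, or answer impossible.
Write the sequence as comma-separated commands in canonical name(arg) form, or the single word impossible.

extend(1), extend(1), extend(1)

start: joint angles (θ0=90°, θ1=270°, e=0)
step 1 (extend(1)): joint angles (θ0=90°, θ1=270°, e=1)
step 2 (extend(1)): joint angles (θ0=90°, θ1=270°, e=2)
step 3 (extend(1)): joint angles (θ0=90°, θ1=270°, e=3)
all 216 alternatives checked — unique.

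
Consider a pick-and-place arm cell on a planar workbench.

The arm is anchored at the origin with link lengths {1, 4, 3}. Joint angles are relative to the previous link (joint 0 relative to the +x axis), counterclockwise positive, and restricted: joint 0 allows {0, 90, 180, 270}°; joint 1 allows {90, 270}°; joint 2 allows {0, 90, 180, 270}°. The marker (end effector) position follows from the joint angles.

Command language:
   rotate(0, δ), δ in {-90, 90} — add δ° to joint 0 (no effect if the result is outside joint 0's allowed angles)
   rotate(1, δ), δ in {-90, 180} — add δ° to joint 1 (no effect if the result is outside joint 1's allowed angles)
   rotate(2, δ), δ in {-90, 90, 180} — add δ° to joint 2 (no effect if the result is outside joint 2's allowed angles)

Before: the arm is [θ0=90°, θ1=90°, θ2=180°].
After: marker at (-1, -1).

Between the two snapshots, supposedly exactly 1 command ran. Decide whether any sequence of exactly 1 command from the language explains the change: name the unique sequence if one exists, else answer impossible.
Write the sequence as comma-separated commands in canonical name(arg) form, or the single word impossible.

rotate(0, 90)

begin: [θ0=90°, θ1=90°, θ2=180°]
[1] after rotate(0, 90): [θ0=180°, θ1=90°, θ2=180°]
uniquely the one of 7 1-step routes that fits.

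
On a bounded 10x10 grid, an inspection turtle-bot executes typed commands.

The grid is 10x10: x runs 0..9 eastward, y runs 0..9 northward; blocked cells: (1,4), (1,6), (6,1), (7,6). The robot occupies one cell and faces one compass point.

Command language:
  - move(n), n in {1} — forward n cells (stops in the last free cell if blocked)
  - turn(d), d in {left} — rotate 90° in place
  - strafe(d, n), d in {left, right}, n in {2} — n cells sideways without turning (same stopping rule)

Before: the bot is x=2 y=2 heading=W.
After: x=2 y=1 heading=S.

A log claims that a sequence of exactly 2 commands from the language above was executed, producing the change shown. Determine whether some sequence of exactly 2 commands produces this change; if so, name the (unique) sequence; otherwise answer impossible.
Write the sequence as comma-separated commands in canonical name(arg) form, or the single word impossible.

turn(left), move(1)

key: position moved to (2,1) AND the heading swung to S — translation plus rotation needed
from: x=2 y=2 heading=W
[1] after turn(left): x=2 y=2 heading=S
[2] after move(1): x=2 y=1 heading=S
all 16 alternatives checked — unique.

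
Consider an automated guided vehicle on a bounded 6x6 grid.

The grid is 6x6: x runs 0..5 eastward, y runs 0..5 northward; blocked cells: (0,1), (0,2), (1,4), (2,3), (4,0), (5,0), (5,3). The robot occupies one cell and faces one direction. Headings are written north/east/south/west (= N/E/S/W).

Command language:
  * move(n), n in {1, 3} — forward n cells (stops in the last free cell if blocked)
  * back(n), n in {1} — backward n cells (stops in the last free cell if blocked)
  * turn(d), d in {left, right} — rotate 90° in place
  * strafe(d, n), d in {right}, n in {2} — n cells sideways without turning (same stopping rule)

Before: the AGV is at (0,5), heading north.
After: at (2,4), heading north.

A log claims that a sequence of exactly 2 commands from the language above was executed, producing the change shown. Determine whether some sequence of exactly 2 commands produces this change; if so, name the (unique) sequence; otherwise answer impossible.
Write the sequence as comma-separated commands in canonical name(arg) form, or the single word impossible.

strafe(right, 2), back(1)

key: running back(1) before strafe(right, 2) would end elsewhere — order is forced
start: at (0,5), heading north
1. strafe(right, 2) → at (2,5), heading north
2. back(1) → at (2,4), heading north
no other 2-command option fits: unique.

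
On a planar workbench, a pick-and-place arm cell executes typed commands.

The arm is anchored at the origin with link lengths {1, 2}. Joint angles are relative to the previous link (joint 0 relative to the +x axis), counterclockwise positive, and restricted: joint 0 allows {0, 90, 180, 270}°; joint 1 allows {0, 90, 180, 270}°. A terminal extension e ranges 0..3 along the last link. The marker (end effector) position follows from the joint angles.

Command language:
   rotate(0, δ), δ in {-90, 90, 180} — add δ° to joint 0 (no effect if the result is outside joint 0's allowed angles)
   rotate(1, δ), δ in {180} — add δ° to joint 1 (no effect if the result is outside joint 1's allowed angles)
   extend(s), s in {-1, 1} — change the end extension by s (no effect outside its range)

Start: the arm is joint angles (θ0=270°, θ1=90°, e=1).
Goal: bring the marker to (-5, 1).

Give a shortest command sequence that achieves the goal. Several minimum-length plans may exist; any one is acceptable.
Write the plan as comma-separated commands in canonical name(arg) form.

rotate(0, 180), extend(1), extend(1)

t0: joint angles (θ0=270°, θ1=90°, e=1)
[1] after rotate(0, 180): joint angles (θ0=90°, θ1=90°, e=1)
[2] after extend(1): joint angles (θ0=90°, θ1=90°, e=2)
[3] after extend(1): joint angles (θ0=90°, θ1=90°, e=3)
nothing shorter than 3 reaches the goal.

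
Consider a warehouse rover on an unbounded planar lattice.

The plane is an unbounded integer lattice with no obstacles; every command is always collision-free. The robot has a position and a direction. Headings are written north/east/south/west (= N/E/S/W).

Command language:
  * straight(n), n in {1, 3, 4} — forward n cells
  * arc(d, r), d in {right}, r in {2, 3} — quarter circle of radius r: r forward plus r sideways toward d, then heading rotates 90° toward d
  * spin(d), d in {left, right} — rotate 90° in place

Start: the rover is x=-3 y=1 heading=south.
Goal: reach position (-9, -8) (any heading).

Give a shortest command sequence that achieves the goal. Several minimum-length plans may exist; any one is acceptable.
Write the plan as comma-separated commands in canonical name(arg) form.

start: x=-3 y=1 heading=south
t=1 straight(3) ⇒ x=-3 y=-2 heading=south
t=2 straight(3) ⇒ x=-3 y=-5 heading=south
t=3 arc(right, 3) ⇒ x=-6 y=-8 heading=west
t=4 straight(3) ⇒ x=-9 y=-8 heading=west
no 3-step plan works, so 4 is optimal.

straight(3), straight(3), arc(right, 3), straight(3)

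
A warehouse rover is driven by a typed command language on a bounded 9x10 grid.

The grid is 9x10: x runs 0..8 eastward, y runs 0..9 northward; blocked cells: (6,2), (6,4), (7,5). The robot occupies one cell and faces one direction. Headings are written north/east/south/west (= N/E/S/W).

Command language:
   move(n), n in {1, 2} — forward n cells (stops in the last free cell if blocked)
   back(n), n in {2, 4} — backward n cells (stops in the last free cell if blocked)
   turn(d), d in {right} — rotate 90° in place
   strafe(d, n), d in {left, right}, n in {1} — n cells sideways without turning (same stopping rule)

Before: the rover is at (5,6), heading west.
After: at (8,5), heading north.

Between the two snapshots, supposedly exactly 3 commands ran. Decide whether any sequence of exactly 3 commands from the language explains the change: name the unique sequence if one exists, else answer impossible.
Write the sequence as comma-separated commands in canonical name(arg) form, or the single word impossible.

key: order matters: swapping back(4) and turn(right) lands elsewhere
from: at (5,6), heading west
step 1 (back(4)): at (8,6), heading west
step 2 (strafe(left, 1)): at (8,5), heading west
step 3 (turn(right)): at (8,5), heading north
uniquely the one of 343 3-step routes that fits.

back(4), strafe(left, 1), turn(right)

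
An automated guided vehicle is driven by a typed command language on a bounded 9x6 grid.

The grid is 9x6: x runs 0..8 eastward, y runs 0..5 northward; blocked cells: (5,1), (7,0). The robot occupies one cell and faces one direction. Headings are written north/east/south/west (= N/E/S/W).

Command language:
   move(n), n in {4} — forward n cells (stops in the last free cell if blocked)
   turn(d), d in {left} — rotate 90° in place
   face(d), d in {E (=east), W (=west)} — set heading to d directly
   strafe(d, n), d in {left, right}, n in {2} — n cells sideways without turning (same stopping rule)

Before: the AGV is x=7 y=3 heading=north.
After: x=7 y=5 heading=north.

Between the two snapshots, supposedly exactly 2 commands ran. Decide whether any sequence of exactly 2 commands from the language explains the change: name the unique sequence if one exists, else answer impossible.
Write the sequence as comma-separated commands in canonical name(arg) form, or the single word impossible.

key: the first move(4) runs into the grid edge before its full distance
from: x=7 y=3 heading=north
t=1 move(4) ⇒ x=7 y=5 heading=north
t=2 move(4) ⇒ x=7 y=5 heading=north
all 36 alternatives checked — unique.

move(4), move(4)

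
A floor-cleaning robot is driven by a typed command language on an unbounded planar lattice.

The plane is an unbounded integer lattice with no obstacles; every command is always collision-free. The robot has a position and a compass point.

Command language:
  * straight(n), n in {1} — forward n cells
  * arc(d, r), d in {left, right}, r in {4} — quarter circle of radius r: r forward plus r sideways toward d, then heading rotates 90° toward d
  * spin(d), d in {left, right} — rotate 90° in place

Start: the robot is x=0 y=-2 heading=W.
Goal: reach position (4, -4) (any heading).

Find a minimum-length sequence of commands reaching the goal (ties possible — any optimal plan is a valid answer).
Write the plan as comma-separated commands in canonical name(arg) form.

spin(right), straight(1), straight(1), spin(right), arc(right, 4)

from: x=0 y=-2 heading=W
step 1 (spin(right)): x=0 y=-2 heading=N
step 2 (straight(1)): x=0 y=-1 heading=N
step 3 (straight(1)): x=0 y=0 heading=N
step 4 (spin(right)): x=0 y=0 heading=E
step 5 (arc(right, 4)): x=4 y=-4 heading=S
no 4-step plan works, so 5 is optimal.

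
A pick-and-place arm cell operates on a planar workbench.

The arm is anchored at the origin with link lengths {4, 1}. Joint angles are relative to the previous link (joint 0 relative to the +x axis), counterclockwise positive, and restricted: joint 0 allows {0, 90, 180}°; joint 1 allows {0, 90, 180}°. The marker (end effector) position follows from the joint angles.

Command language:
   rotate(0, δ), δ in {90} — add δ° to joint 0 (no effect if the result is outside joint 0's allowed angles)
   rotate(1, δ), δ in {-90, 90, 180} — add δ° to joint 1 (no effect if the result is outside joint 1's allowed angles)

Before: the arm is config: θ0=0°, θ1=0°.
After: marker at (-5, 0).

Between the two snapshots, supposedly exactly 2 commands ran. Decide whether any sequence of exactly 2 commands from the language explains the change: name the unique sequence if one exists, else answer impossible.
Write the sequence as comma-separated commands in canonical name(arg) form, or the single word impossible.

from: config: θ0=0°, θ1=0°
1. rotate(0, 90) → config: θ0=90°, θ1=0°
2. rotate(0, 90) → config: θ0=180°, θ1=0°
all 16 alternatives checked — unique.

rotate(0, 90), rotate(0, 90)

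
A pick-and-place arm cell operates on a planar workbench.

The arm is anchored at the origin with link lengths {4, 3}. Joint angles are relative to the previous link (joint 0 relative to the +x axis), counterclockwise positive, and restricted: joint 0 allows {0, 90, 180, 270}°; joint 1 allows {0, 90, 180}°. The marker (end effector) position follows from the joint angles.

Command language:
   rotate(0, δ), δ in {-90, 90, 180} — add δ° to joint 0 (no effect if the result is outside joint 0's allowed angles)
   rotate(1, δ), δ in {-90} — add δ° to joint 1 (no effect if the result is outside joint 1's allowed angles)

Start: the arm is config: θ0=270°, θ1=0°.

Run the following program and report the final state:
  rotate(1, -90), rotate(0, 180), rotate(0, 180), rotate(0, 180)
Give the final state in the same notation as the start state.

config: θ0=90°, θ1=0°

begin: config: θ0=270°, θ1=0°
1. rotate(1, -90) → config: θ0=270°, θ1=0°
2. rotate(0, 180) → config: θ0=90°, θ1=0°
3. rotate(0, 180) → config: θ0=270°, θ1=0°
4. rotate(0, 180) → config: θ0=90°, θ1=0°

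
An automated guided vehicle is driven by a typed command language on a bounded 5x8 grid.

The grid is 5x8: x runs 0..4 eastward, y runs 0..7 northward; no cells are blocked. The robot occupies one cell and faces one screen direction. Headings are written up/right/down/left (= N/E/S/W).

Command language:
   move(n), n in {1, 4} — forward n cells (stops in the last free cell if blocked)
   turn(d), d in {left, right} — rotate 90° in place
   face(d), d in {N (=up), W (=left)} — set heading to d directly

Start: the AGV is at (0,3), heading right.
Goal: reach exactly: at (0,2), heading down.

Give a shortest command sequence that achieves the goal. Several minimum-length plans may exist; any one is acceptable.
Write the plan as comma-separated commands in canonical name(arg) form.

start: at (0,3), heading right
t=1 turn(right) ⇒ at (0,3), heading down
t=2 move(1) ⇒ at (0,2), heading down
shorter routes all fall short; 2 is best.

turn(right), move(1)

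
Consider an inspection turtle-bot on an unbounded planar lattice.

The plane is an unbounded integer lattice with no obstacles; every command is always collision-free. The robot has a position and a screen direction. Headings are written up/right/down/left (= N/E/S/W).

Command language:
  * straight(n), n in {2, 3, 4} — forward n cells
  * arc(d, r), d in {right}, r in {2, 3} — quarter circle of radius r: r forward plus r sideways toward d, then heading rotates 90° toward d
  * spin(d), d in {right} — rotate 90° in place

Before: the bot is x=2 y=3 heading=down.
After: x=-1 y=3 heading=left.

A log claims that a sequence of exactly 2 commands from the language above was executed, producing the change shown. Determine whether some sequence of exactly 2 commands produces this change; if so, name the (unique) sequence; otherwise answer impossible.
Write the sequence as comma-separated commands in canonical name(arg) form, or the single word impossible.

key: cell and facing (now W) both changed — the 2 commands mix motion and turning
from: x=2 y=3 heading=down
1. spin(right) → x=2 y=3 heading=left
2. straight(3) → x=-1 y=3 heading=left
all 36 alternatives checked — unique.

spin(right), straight(3)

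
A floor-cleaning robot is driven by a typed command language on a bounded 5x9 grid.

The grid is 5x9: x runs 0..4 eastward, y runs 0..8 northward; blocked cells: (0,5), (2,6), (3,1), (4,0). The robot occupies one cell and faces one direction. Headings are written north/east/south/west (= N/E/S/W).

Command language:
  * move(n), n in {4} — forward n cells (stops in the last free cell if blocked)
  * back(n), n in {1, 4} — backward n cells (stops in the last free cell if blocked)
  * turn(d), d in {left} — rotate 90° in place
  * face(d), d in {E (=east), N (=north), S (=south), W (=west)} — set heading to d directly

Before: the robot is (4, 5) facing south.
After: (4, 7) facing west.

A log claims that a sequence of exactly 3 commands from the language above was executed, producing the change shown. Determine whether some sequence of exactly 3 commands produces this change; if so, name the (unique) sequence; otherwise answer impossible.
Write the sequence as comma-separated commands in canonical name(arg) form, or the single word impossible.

back(1), back(1), face(W)

key: order matters: swapping back(1) and face(W) lands elsewhere
from: (4, 5) facing south
[1] after back(1): (4, 6) facing south
[2] after back(1): (4, 7) facing south
[3] after face(W): (4, 7) facing west
all 512 alternatives checked — unique.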